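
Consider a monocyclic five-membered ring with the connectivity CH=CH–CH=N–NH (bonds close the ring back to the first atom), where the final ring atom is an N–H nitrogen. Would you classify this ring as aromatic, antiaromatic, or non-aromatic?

Aromatic

The p orbitals form a continuous loop: every atom in a ring double bond is sp² and brings one electron to the p orbital; the doubly-bonded nitrogens are pyridine-type — their lone pairs lie in the ring plane, leaving one electron in the p orbital; the pyrrole-type nitrogen donates its lone pair from the p orbital. The ring is fully conjugated.
Adding the contributions, 2 × 2 = 4 from the double-bond units + 2 from the NH atom = 6.
6 = 4(1) + 2, which satisfies Hückel's 4n+2 rule.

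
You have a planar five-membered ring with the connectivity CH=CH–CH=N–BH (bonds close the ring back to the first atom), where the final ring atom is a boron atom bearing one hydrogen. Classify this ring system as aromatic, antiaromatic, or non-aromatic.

Check conjugation: every atom in a ring double bond is sp² and brings one electron to the p orbital; the doubly-bonded nitrogens are pyridine-type — their lone pairs lie in the ring plane, leaving one electron in the p orbital; the boron has an empty p orbital — every position has a p orbital, so the cyclic π system is continuous.
π-electron count: 2 × 2 = 4 from the double-bond units + 0 from the BH atom = 4.
4 is a 4n count (n = 1), so the planar conjugated ring is antiaromatic.

Antiaromatic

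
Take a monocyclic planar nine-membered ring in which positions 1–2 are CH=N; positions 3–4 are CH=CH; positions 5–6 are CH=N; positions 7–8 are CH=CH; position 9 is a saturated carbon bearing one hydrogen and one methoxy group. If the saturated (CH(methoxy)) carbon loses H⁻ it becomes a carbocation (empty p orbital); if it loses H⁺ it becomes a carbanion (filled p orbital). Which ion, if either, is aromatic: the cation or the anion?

In both ions every ring atom is sp² and contributes a p orbital, so both rings are fully conjugated.
Cation: 4 × 2 + 0 = 8 π electrons → 4(2), antiaromatic.
Anion: 4 × 2 + 2 = 10 π electrons → 4(2)+2, aromatic.

The anion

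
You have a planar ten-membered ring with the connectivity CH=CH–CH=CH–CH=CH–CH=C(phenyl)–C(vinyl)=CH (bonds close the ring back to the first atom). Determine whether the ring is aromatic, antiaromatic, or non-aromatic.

Aromatic

The p orbitals form a continuous loop: each doubly-bonded ring atom is sp² with one p-orbital electron. The ring is fully conjugated.
Counting π electrons: 5 × 2 = 10 from the 5 double-bond units.
With 10 π electrons (n = 2), the Hückel 4n+2 condition holds.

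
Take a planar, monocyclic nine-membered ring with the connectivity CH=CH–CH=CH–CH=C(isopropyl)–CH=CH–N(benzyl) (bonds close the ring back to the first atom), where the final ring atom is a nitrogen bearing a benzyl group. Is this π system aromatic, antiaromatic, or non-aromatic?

All ring atoms are sp² and supply a p orbital to the ring (the double-bond atoms are sp², each contributing one p electron; the pyrrole-type nitrogen donates its lone pair from the p orbital); the conjugation is uninterrupted.
π-electron count: 4 × 2 = 8 from the double-bond units + 2 from the N(benzyl) atom = 10.
That gives a 4n+2 count (10, n = 2).

Aromatic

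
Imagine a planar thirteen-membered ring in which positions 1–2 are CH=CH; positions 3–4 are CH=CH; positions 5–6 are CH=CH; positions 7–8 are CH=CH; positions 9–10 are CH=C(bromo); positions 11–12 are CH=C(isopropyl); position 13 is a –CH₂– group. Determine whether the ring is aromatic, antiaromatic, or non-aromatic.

The CH2 position has four σ bonds — the tetrahedral CH₂ carbon is sp³ and has no p orbital in the ring π system — so the cyclic conjugation is interrupted.
Broken conjugation rules out both aromaticity and antiaromaticity.

Non-aromatic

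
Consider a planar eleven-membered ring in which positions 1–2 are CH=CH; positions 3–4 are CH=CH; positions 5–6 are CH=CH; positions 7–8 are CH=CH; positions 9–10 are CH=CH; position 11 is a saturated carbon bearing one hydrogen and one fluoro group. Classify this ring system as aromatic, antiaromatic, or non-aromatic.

At the CH(fluoro) position, that saturated carbon is sp³ and has no p orbital in the ring π system; the ring's p-orbital overlap is broken there.
Broken conjugation rules out both aromaticity and antiaromaticity.

Non-aromatic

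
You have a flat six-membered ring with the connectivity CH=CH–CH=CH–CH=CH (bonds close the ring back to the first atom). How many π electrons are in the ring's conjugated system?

The p orbitals form a continuous loop: the double-bond atoms are sp², each contributing one p electron. The ring is fully conjugated.
Counting π electrons: 3 × 2 = 6 from the 3 double-bond units.
(This ring is benzene.)

6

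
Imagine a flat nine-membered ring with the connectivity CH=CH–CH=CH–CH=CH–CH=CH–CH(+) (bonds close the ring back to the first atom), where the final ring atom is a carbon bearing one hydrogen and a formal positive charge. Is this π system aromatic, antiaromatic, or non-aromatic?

Antiaromatic

Check conjugation: every atom in a ring double bond is sp² and brings one electron to the p orbital; the carbocation has an empty p orbital — every position has a p orbital, so the cyclic π system is continuous.
π-electron count: 4 × 2 = 8 from the double-bond units + 0 from the CH(+) atom = 8.
8 is a 4n count (n = 2), so the planar conjugated ring is antiaromatic.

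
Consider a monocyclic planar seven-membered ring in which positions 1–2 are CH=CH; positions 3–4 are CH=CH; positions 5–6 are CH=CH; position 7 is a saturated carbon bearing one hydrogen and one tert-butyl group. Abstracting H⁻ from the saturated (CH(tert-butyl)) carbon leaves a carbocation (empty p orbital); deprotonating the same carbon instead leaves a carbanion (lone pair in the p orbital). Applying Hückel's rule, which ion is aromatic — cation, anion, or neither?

Both ions have a continuous loop of p orbitals — each ring atom is sp².
Cation: 3 × 2 + 0 = 6 π electrons → 4(1)+2, aromatic.
Anion: 3 × 2 + 2 = 8 π electrons → 4(2), antiaromatic.

The cation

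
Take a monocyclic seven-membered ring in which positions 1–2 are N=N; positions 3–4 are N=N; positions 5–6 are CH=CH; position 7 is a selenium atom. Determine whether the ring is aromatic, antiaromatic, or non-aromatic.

The p orbitals form a continuous loop: every atom in a ring double bond is sp² and brings one electron to the p orbital; each sp² =N– keeps its lone pair in-plane and puts one electron into the π system; the selenium donates one lone pair from its p orbital. The ring is fully conjugated.
Tallying contributions gives 3 × 2 = 6 from the double-bond units + 2 from the Se atom = 8.
With 8 = 4·2 π electrons, Hückel's rule classifies the planar ring as antiaromatic.

Antiaromatic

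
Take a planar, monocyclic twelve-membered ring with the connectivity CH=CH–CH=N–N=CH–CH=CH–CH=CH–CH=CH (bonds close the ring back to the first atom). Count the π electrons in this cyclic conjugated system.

12

Check conjugation: every atom in a ring double bond is sp² and brings one electron to the p orbital; each sp² =N– keeps its lone pair in-plane and puts one electron into the π system — every position has a p orbital, so the cyclic π system is continuous.
π-electron count: 6 × 2 = 12 from the 6 double-bond units.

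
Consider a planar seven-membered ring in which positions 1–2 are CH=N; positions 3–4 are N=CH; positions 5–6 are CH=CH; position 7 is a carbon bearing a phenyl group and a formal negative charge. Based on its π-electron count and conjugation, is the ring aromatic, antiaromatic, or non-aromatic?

Antiaromatic

The p orbitals form a continuous loop: each doubly-bonded ring atom is sp² with one p-orbital electron; each =N– nitrogen is pyridine-type (lone pair in the sp² plane, one electron in the p orbital); the carbanion's lone pair occupies the p orbital. The ring is fully conjugated.
Tallying contributions gives 3 × 2 = 6 from the double-bond units + 2 from the C(phenyl)(-) atom = 8.
A 4n π count (8, n = 2) in a planar conjugated ring means antiaromatic.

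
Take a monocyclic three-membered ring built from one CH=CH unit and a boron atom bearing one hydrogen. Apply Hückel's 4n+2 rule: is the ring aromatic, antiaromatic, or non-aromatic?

Aromatic

Every ring atom contributes a p orbital perpendicular to the ring (every atom in a ring double bond is sp² and brings one electron to the p orbital; the boron has an empty p orbital), so the π system is cyclic and fully conjugated.
Counting π electrons: 1 × 2 = 2 from the double-bond unit + 0 from the BH atom = 2.
Since 2 = 4·0 + 2, the ring meets the 4n+2 criterion.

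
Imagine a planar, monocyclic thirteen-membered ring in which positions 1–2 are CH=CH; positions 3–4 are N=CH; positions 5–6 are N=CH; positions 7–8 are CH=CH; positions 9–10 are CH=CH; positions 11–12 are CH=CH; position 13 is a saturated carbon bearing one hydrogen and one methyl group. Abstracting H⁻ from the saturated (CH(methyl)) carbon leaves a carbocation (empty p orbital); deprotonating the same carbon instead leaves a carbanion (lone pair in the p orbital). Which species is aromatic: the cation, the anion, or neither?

The anion

In both ions every ring atom is sp² and contributes a p orbital, so both rings are fully conjugated.
Cation: 6 × 2 + 0 = 12 π electrons → 4(3), antiaromatic.
Anion: 6 × 2 + 2 = 14 π electrons → 4(3)+2, aromatic.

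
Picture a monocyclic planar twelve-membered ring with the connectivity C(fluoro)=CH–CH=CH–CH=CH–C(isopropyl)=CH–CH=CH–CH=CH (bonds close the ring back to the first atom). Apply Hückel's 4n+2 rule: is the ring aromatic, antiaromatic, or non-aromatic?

Every ring atom contributes a p orbital perpendicular to the ring (each doubly-bonded ring atom is sp² with one p-orbital electron), so the π system is cyclic and fully conjugated.
π-electron count: 6 × 2 = 12 from the 6 double-bond units.
A 4n π count (12, n = 3) in a planar conjugated ring means antiaromatic.

Antiaromatic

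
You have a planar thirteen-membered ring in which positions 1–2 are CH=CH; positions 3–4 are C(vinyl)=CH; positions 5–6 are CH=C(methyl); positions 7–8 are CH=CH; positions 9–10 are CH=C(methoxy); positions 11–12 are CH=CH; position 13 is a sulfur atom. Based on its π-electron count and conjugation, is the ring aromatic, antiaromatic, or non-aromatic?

Aromatic

Every ring atom contributes a p orbital perpendicular to the ring (every atom in a ring double bond is sp² and brings one electron to the p orbital; the sulfur donates one lone pair from its p orbital), so the π system is cyclic and fully conjugated.
Tallying contributions gives 6 × 2 = 12 from the double-bond units + 2 from the S atom = 14.
14 = 4(3) + 2, which satisfies Hückel's 4n+2 rule.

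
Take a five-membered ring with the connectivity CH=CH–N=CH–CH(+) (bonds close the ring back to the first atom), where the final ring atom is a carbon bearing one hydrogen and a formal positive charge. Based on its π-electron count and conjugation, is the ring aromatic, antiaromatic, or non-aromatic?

Check conjugation: each doubly-bonded ring atom is sp² with one p-orbital electron; each =N– nitrogen is pyridine-type (lone pair in the sp² plane, one electron in the p orbital); the carbocation has an empty p orbital — every position has a p orbital, so the cyclic π system is continuous.
Adding the contributions, 2 × 2 = 4 from the double-bond units + 0 from the CH(+) atom = 4.
4 is a 4n count (n = 1), so the planar conjugated ring is antiaromatic.

Antiaromatic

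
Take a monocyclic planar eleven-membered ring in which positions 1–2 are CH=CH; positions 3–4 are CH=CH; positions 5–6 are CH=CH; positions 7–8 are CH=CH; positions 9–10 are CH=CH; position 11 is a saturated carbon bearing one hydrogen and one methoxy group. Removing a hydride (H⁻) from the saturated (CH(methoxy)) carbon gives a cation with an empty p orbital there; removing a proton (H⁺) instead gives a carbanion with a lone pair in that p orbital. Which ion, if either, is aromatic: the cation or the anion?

Once that carbon is sp², every ring atom has a p orbital and both ions are fully conjugated.
Cation: 5 × 2 + 0 = 10 π electrons → 4(2)+2, aromatic.
Anion: 5 × 2 + 2 = 12 π electrons → 4(3), antiaromatic.

The cation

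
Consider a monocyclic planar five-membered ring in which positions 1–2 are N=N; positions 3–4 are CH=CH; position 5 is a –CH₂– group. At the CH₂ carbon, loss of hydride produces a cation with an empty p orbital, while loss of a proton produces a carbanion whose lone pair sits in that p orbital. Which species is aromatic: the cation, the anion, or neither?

The anion

In either ion the ring is fully conjugated: every atom, including the new sp² carbon, supplies a p orbital.
Cation: 2 × 2 + 0 = 4 π electrons → 4(1), antiaromatic.
Anion: 2 × 2 + 2 = 6 π electrons → 4(1)+2, aromatic.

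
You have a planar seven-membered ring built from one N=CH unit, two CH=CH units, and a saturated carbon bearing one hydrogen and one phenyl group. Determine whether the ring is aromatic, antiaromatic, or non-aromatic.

The CH(phenyl) carbon is saturated: that saturated carbon is sp³ and has no p orbital in the ring π system. Conjugation is not continuous around the ring.
Broken conjugation rules out both aromaticity and antiaromaticity.

Non-aromatic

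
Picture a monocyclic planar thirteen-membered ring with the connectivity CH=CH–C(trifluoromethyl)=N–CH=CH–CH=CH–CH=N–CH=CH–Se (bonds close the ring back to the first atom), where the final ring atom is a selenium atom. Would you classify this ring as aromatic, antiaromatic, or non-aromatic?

All ring atoms are sp² and supply a p orbital to the ring (every atom in a ring double bond is sp² and brings one electron to the p orbital; each =N– nitrogen is pyridine-type (lone pair in the sp² plane, one electron in the p orbital); the selenium donates one lone pair from its p orbital); the conjugation is uninterrupted.
Counting π electrons: 6 × 2 = 12 from the double-bond units + 2 from the Se atom = 14.
With 14 π electrons (n = 3), the Hückel 4n+2 condition holds.

Aromatic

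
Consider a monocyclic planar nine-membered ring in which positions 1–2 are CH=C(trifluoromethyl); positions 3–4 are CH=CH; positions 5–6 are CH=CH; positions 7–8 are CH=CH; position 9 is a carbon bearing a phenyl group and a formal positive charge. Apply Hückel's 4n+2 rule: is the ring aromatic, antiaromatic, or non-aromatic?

Antiaromatic

Every ring atom contributes a p orbital perpendicular to the ring (each doubly-bonded ring atom is sp² with one p-orbital electron; the carbocation has an empty p orbital), so the π system is cyclic and fully conjugated.
Tallying contributions gives 4 × 2 = 8 from the double-bond units + 0 from the C(phenyl)(+) atom = 8.
With 8 = 4·2 π electrons, Hückel's rule classifies the planar ring as antiaromatic.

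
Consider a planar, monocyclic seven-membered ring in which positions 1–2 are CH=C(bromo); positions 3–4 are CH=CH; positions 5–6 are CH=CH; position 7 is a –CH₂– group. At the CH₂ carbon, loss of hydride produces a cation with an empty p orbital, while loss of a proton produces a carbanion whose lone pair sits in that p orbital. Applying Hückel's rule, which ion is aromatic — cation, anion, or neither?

Once that carbon is sp², every ring atom has a p orbital and both ions are fully conjugated.
Cation: 3 × 2 + 0 = 6 π electrons → 4(1)+2, aromatic.
Anion: 3 × 2 + 2 = 8 π electrons → 4(2), antiaromatic.

The cation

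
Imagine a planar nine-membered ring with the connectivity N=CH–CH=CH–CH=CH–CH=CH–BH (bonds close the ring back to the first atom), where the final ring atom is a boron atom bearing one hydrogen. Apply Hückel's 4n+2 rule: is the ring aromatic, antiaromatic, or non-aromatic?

Antiaromatic

Check conjugation: the double-bond atoms are sp², each contributing one p electron; the doubly-bonded nitrogens are pyridine-type — their lone pairs lie in the ring plane, leaving one electron in the p orbital; the boron has an empty p orbital — every position has a p orbital, so the cyclic π system is continuous.
π-electron count: 4 × 2 = 8 from the double-bond units + 0 from the BH atom = 8.
8 = 4(2); a planar, fully conjugated 4n system is antiaromatic.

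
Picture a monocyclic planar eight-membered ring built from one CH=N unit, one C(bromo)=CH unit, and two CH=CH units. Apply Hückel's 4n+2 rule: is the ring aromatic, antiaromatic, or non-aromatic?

The p orbitals form a continuous loop: each doubly-bonded ring atom is sp² with one p-orbital electron; each =N– nitrogen is pyridine-type (lone pair in the sp² plane, one electron in the p orbital). The ring is fully conjugated.
Counting π electrons: 4 × 2 = 8 from the 4 double-bond units.
8 is a 4n count (n = 2), so the planar conjugated ring is antiaromatic.

Antiaromatic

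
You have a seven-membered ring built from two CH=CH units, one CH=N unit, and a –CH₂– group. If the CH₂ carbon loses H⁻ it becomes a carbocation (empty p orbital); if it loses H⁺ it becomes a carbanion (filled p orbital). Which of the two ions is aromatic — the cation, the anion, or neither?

In both ions every ring atom is sp² and contributes a p orbital, so both rings are fully conjugated.
Cation: 3 × 2 + 0 = 6 π electrons → 4(1)+2, aromatic.
Anion: 3 × 2 + 2 = 8 π electrons → 4(2), antiaromatic.

The cation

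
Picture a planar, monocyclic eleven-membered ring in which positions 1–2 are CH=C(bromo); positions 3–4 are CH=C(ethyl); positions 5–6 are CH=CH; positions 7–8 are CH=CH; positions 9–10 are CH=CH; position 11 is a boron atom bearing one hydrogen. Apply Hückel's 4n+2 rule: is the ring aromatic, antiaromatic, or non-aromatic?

Check conjugation: the double-bond atoms are sp², each contributing one p electron; the boron has an empty p orbital — every position has a p orbital, so the cyclic π system is continuous.
Tallying contributions gives 5 × 2 = 10 from the double-bond units + 0 from the BH atom = 10.
Since 10 = 4·2 + 2, the ring meets the 4n+2 criterion.

Aromatic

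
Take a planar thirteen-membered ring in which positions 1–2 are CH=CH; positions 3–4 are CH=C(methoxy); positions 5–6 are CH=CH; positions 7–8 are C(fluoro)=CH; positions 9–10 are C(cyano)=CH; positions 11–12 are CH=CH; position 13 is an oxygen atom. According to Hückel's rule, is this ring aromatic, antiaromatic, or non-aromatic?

Aromatic

All ring atoms are sp² and supply a p orbital to the ring (every atom in a ring double bond is sp² and brings one electron to the p orbital; the oxygen donates one lone pair from its p orbital); the conjugation is uninterrupted.
π-electron count: 6 × 2 = 12 from the double-bond units + 2 from the O atom = 14.
With 14 π electrons (n = 3), the Hückel 4n+2 condition holds.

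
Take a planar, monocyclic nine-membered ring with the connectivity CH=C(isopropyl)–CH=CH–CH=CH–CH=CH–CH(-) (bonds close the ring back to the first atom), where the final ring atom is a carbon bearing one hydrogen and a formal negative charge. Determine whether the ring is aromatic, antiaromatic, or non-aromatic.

Every ring atom contributes a p orbital perpendicular to the ring (each doubly-bonded ring atom is sp² with one p-orbital electron; the carbanion's lone pair occupies the p orbital), so the π system is cyclic and fully conjugated.
Tallying contributions gives 4 × 2 = 8 from the double-bond units + 2 from the CH(-) atom = 10.
10 = 4(2) + 2, which satisfies Hückel's 4n+2 rule.

Aromatic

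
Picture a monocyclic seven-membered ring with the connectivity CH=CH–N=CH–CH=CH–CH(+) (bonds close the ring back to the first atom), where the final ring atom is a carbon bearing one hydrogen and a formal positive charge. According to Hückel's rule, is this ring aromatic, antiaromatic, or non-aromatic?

Aromatic

All ring atoms are sp² and supply a p orbital to the ring (the double-bond atoms are sp², each contributing one p electron; the doubly-bonded nitrogens are pyridine-type — their lone pairs lie in the ring plane, leaving one electron in the p orbital; the carbocation has an empty p orbital); the conjugation is uninterrupted.
Counting π electrons: 3 × 2 = 6 from the double-bond units + 0 from the CH(+) atom = 6.
With 6 π electrons (n = 1), the Hückel 4n+2 condition holds.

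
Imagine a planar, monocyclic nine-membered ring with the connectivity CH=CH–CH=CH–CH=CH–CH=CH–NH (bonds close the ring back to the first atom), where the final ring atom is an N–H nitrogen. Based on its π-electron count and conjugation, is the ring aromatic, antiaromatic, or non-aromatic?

Check conjugation: the double-bond atoms are sp², each contributing one p electron; the pyrrole-type nitrogen donates its lone pair from the p orbital — every position has a p orbital, so the cyclic π system is continuous.
Counting π electrons: 4 × 2 = 8 from the double-bond units + 2 from the NH atom = 10.
That gives a 4n+2 count (10, n = 2).

Aromatic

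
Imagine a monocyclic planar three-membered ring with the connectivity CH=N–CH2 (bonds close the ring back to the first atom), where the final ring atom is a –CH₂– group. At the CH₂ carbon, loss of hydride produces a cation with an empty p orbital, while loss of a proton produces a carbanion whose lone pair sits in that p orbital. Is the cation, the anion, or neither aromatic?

The cation

Once that carbon is sp², every ring atom has a p orbital and both ions are fully conjugated.
Cation: 1 × 2 + 0 = 2 π electrons → 4(0)+2, aromatic.
Anion: 1 × 2 + 2 = 4 π electrons → 4(1), antiaromatic.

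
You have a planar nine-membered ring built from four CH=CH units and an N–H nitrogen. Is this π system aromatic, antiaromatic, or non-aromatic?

Aromatic

The p orbitals form a continuous loop: each doubly-bonded ring atom is sp² with one p-orbital electron; the pyrrole-type nitrogen donates its lone pair from the p orbital. The ring is fully conjugated.
Tallying contributions gives 4 × 2 = 8 from the double-bond units + 2 from the NH atom = 10.
That gives a 4n+2 count (10, n = 2).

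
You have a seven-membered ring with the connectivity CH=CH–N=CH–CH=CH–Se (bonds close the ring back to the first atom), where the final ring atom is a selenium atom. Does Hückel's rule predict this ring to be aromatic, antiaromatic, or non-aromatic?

Every ring atom contributes a p orbital perpendicular to the ring (each doubly-bonded ring atom is sp² with one p-orbital electron; the doubly-bonded nitrogens are pyridine-type — their lone pairs lie in the ring plane, leaving one electron in the p orbital; the selenium donates one lone pair from its p orbital), so the π system is cyclic and fully conjugated.
Counting π electrons: 3 × 2 = 6 from the double-bond units + 2 from the Se atom = 8.
8 is a 4n count (n = 2), so the planar conjugated ring is antiaromatic.

Antiaromatic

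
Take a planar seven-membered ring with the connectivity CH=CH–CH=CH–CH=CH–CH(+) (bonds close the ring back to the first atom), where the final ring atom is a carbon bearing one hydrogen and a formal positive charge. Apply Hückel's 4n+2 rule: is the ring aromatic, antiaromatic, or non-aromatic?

Aromatic

All ring atoms are sp² and supply a p orbital to the ring (every atom in a ring double bond is sp² and brings one electron to the p orbital; the carbocation has an empty p orbital); the conjugation is uninterrupted.
Counting π electrons: 3 × 2 = 6 from the double-bond units + 0 from the CH(+) atom = 6.
That gives a 4n+2 count (6, n = 1).
(The species described is the tropylium cation.)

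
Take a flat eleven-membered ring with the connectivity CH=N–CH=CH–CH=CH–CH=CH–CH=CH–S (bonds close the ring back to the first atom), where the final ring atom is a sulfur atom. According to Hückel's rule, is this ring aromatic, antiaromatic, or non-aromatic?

Antiaromatic

Every ring atom contributes a p orbital perpendicular to the ring (each doubly-bonded ring atom is sp² with one p-orbital electron; the doubly-bonded nitrogens are pyridine-type — their lone pairs lie in the ring plane, leaving one electron in the p orbital; the sulfur donates one lone pair from its p orbital), so the π system is cyclic and fully conjugated.
Counting π electrons: 5 × 2 = 10 from the double-bond units + 2 from the S atom = 12.
A 4n π count (12, n = 3) in a planar conjugated ring means antiaromatic.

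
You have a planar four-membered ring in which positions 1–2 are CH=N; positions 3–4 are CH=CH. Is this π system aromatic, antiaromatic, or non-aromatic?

Antiaromatic

The p orbitals form a continuous loop: the double-bond atoms are sp², each contributing one p electron; each =N– nitrogen is pyridine-type (lone pair in the sp² plane, one electron in the p orbital). The ring is fully conjugated.
π-electron count: 2 × 2 = 4 from the 2 double-bond units.
With 4 = 4·1 π electrons, Hückel's rule classifies the planar ring as antiaromatic.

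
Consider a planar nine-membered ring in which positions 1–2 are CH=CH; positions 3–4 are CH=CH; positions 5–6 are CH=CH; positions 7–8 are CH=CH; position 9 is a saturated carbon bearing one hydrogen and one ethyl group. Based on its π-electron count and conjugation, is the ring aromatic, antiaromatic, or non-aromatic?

The CH(ethyl) position has four σ bonds — that saturated carbon is sp³ and has no p orbital in the ring π system — so the cyclic conjugation is interrupted.
Broken conjugation rules out both aromaticity and antiaromaticity.

Non-aromatic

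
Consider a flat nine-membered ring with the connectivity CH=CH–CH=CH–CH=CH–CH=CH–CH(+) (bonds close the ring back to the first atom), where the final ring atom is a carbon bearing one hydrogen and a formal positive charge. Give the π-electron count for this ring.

8

Every ring atom contributes a p orbital perpendicular to the ring (the double-bond atoms are sp², each contributing one p electron; the carbocation has an empty p orbital), so the π system is cyclic and fully conjugated.
Counting π electrons: 4 × 2 = 8 from the double-bond units + 0 from the CH(+) atom = 8.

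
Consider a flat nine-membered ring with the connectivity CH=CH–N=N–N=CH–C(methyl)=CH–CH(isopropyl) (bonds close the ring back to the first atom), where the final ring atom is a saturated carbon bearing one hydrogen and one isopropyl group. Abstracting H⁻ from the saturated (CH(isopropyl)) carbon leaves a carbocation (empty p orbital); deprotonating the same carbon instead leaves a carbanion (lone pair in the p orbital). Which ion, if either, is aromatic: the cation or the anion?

In both ions every ring atom is sp² and contributes a p orbital, so both rings are fully conjugated.
Cation: 4 × 2 + 0 = 8 π electrons → 4(2), antiaromatic.
Anion: 4 × 2 + 2 = 10 π electrons → 4(2)+2, aromatic.

The anion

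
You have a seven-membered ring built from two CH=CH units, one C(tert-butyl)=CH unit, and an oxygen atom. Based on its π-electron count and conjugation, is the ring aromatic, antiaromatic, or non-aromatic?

Antiaromatic

The p orbitals form a continuous loop: each doubly-bonded ring atom is sp² with one p-orbital electron; the oxygen donates one lone pair from its p orbital. The ring is fully conjugated.
Adding the contributions, 3 × 2 = 6 from the double-bond units + 2 from the O atom = 8.
8 = 4(2); a planar, fully conjugated 4n system is antiaromatic.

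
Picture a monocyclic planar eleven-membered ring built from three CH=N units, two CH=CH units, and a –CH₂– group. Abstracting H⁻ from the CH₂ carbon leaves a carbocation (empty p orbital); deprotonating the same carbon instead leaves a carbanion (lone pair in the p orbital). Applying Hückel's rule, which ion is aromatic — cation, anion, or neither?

Both ions have a continuous loop of p orbitals — each ring atom is sp².
Cation: 5 × 2 + 0 = 10 π electrons → 4(2)+2, aromatic.
Anion: 5 × 2 + 2 = 12 π electrons → 4(3), antiaromatic.

The cation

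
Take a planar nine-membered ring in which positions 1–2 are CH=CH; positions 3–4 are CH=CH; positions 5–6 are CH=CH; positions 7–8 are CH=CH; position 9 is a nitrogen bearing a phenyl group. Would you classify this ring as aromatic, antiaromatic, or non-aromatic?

All ring atoms are sp² and supply a p orbital to the ring (every atom in a ring double bond is sp² and brings one electron to the p orbital; the pyrrole-type nitrogen donates its lone pair from the p orbital); the conjugation is uninterrupted.
Counting π electrons: 4 × 2 = 8 from the double-bond units + 2 from the N(phenyl) atom = 10.
Since 10 = 4·2 + 2, the ring meets the 4n+2 criterion.

Aromatic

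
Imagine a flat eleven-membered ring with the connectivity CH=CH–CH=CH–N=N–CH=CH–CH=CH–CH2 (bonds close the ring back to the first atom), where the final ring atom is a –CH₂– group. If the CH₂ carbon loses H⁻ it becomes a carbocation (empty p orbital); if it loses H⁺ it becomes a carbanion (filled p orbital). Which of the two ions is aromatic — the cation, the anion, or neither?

The cation

In both ions every ring atom is sp² and contributes a p orbital, so both rings are fully conjugated.
Cation: 5 × 2 + 0 = 10 π electrons → 4(2)+2, aromatic.
Anion: 5 × 2 + 2 = 12 π electrons → 4(3), antiaromatic.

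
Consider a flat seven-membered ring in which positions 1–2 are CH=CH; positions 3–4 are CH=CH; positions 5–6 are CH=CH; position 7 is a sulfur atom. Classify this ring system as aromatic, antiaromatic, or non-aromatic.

All ring atoms are sp² and supply a p orbital to the ring (every atom in a ring double bond is sp² and brings one electron to the p orbital; the sulfur donates one lone pair from its p orbital); the conjugation is uninterrupted.
Tallying contributions gives 3 × 2 = 6 from the double-bond units + 2 from the S atom = 8.
8 = 4(2); a planar, fully conjugated 4n system is antiaromatic.

Antiaromatic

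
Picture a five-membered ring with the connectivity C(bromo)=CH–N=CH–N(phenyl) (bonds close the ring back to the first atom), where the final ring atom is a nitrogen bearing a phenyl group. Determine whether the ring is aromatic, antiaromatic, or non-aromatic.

Aromatic

Check conjugation: each doubly-bonded ring atom is sp² with one p-orbital electron; the doubly-bonded nitrogens are pyridine-type — their lone pairs lie in the ring plane, leaving one electron in the p orbital; the pyrrole-type nitrogen donates its lone pair from the p orbital — every position has a p orbital, so the cyclic π system is continuous.
π-electron count: 2 × 2 = 4 from the double-bond units + 2 from the N(phenyl) atom = 6.
6 = 4(1) + 2, which satisfies Hückel's 4n+2 rule.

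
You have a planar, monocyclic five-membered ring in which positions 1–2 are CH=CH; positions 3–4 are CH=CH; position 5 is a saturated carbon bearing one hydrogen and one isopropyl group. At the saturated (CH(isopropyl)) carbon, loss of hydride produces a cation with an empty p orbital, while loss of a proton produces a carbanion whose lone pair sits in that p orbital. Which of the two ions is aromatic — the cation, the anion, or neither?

In either ion the ring is fully conjugated: every atom, including the new sp² carbon, supplies a p orbital.
Cation: 2 × 2 + 0 = 4 π electrons → 4(1), antiaromatic.
Anion: 2 × 2 + 2 = 6 π electrons → 4(1)+2, aromatic.

The anion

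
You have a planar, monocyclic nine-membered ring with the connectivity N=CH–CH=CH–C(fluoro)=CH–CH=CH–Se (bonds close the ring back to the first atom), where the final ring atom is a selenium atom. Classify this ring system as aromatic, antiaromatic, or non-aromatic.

Aromatic

Check conjugation: the double-bond atoms are sp², each contributing one p electron; the doubly-bonded nitrogens are pyridine-type — their lone pairs lie in the ring plane, leaving one electron in the p orbital; the selenium donates one lone pair from its p orbital — every position has a p orbital, so the cyclic π system is continuous.
Counting π electrons: 4 × 2 = 8 from the double-bond units + 2 from the Se atom = 10.
With 10 π electrons (n = 2), the Hückel 4n+2 condition holds.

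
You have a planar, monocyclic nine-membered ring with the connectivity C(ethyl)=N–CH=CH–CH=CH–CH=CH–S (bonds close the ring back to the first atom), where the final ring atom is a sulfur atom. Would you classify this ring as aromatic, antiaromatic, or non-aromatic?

Aromatic

All ring atoms are sp² and supply a p orbital to the ring (the double-bond atoms are sp², each contributing one p electron; each sp² =N– keeps its lone pair in-plane and puts one electron into the π system; the sulfur donates one lone pair from its p orbital); the conjugation is uninterrupted.
Tallying contributions gives 4 × 2 = 8 from the double-bond units + 2 from the S atom = 10.
With 10 π electrons (n = 2), the Hückel 4n+2 condition holds.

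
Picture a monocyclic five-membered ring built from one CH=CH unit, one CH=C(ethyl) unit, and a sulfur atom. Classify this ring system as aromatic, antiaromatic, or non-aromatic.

Aromatic

Check conjugation: each doubly-bonded ring atom is sp² with one p-orbital electron; the sulfur donates one lone pair from its p orbital — every position has a p orbital, so the cyclic π system is continuous.
Adding the contributions, 2 × 2 = 4 from the double-bond units + 2 from the S atom = 6.
That gives a 4n+2 count (6, n = 1).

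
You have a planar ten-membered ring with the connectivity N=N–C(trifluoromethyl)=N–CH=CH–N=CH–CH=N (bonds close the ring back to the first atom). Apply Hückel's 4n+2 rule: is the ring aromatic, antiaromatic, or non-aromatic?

All ring atoms are sp² and supply a p orbital to the ring (every atom in a ring double bond is sp² and brings one electron to the p orbital; each sp² =N– keeps its lone pair in-plane and puts one electron into the π system); the conjugation is uninterrupted.
Adding the contributions, 5 × 2 = 10 from the 5 double-bond units.
That gives a 4n+2 count (10, n = 2).

Aromatic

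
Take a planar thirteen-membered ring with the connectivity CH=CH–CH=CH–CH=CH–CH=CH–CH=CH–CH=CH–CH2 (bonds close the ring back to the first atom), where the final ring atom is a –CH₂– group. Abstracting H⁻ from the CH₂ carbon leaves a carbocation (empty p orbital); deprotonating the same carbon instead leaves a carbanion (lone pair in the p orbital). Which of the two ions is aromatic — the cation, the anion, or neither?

Once that carbon is sp², every ring atom has a p orbital and both ions are fully conjugated.
Cation: 6 × 2 + 0 = 12 π electrons → 4(3), antiaromatic.
Anion: 6 × 2 + 2 = 14 π electrons → 4(3)+2, aromatic.

The anion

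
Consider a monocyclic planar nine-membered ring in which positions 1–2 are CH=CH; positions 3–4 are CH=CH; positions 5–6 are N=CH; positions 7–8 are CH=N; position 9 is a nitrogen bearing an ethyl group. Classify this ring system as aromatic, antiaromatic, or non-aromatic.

Every ring atom contributes a p orbital perpendicular to the ring (the double-bond atoms are sp², each contributing one p electron; each =N– nitrogen is pyridine-type (lone pair in the sp² plane, one electron in the p orbital); the pyrrole-type nitrogen donates its lone pair from the p orbital), so the π system is cyclic and fully conjugated.
π-electron count: 4 × 2 = 8 from the double-bond units + 2 from the N(ethyl) atom = 10.
That gives a 4n+2 count (10, n = 2).

Aromatic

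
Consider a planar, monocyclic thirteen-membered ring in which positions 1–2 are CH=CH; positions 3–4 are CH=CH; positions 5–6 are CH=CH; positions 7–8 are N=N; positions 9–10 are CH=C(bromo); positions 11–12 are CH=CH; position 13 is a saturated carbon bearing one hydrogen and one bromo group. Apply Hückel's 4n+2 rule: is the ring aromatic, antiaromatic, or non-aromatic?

Non-aromatic

At the CH(bromo) position, that saturated carbon is sp³ and has no p orbital in the ring π system; the ring's p-orbital overlap is broken there.
A ring that is not fully conjugated cannot be aromatic or antiaromatic regardless of its π-electron count.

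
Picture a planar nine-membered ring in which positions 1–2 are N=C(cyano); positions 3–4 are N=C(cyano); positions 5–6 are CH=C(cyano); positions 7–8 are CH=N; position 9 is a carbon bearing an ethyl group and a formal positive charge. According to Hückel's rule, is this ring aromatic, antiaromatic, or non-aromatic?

Check conjugation: the double-bond atoms are sp², each contributing one p electron; the doubly-bonded nitrogens are pyridine-type — their lone pairs lie in the ring plane, leaving one electron in the p orbital; the carbocation has an empty p orbital — every position has a p orbital, so the cyclic π system is continuous.
Counting π electrons: 4 × 2 = 8 from the double-bond units + 0 from the C(ethyl)(+) atom = 8.
8 = 4(2); a planar, fully conjugated 4n system is antiaromatic.

Antiaromatic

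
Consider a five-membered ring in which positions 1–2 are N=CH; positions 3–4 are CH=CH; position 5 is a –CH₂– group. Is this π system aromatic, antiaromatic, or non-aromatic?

At the CH2 position, the tetrahedral CH₂ carbon is sp³ and has no p orbital in the ring π system; the ring's p-orbital overlap is broken there.
Hückel's rule only applies to fully conjugated rings, so this one is simply non-aromatic.

Non-aromatic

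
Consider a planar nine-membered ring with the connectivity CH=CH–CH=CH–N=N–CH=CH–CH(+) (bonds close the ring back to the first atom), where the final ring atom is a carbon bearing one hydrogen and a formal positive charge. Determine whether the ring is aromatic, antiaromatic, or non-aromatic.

Antiaromatic

The p orbitals form a continuous loop: each doubly-bonded ring atom is sp² with one p-orbital electron; the doubly-bonded nitrogens are pyridine-type — their lone pairs lie in the ring plane, leaving one electron in the p orbital; the carbocation has an empty p orbital. The ring is fully conjugated.
π-electron count: 4 × 2 = 8 from the double-bond units + 0 from the CH(+) atom = 8.
With 8 = 4·2 π electrons, Hückel's rule classifies the planar ring as antiaromatic.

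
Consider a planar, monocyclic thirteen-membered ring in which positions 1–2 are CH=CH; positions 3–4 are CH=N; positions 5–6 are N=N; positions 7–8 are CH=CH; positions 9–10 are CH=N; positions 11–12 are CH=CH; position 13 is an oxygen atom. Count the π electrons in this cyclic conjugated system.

The p orbitals form a continuous loop: the double-bond atoms are sp², each contributing one p electron; each sp² =N– keeps its lone pair in-plane and puts one electron into the π system; the oxygen donates one lone pair from its p orbital. The ring is fully conjugated.
Adding the contributions, 6 × 2 = 12 from the double-bond units + 2 from the O atom = 14.

14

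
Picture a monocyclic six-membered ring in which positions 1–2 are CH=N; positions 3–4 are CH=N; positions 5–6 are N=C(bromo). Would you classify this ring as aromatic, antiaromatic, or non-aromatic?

Aromatic

Check conjugation: the double-bond atoms are sp², each contributing one p electron; each =N– nitrogen is pyridine-type (lone pair in the sp² plane, one electron in the p orbital) — every position has a p orbital, so the cyclic π system is continuous.
π-electron count: 3 × 2 = 6 from the 3 double-bond units.
Since 6 = 4·1 + 2, the ring meets the 4n+2 criterion.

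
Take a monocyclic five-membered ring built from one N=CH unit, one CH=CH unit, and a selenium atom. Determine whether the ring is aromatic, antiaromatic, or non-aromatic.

Check conjugation: every atom in a ring double bond is sp² and brings one electron to the p orbital; each sp² =N– keeps its lone pair in-plane and puts one electron into the π system; the selenium donates one lone pair from its p orbital — every position has a p orbital, so the cyclic π system is continuous.
Tallying contributions gives 2 × 2 = 4 from the double-bond units + 2 from the Se atom = 6.
That gives a 4n+2 count (6, n = 1).

Aromatic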